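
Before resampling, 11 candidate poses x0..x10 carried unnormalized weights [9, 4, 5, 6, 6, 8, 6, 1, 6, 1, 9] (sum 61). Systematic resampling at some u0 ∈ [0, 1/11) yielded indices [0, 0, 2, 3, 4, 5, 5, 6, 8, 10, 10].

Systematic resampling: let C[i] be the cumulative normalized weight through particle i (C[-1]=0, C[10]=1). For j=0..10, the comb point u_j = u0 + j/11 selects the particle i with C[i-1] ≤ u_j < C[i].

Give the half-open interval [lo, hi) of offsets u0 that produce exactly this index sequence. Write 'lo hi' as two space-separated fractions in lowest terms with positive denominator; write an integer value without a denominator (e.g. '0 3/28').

C = [9/61, 13/61, 18/61, 24/61, 30/61, 38/61, 44/61, 45/61, 51/61, 52/61, 1]
j=0 picked index 0: u0 ∈ [0, 9/61)
j=1 picked index 0: u0 ∈ [-1/11, 38/671)
j=2 picked index 2: u0 ∈ [21/671, 76/671)
j=3 picked index 3: u0 ∈ [15/671, 81/671)
j=4 picked index 4: u0 ∈ [20/671, 86/671)
j=5 picked index 5: u0 ∈ [25/671, 113/671)
j=6 picked index 5: u0 ∈ [-36/671, 52/671)
j=7 picked index 6: u0 ∈ [-9/671, 57/671)
j=8 picked index 8: u0 ∈ [7/671, 73/671)
j=9 picked index 10: u0 ∈ [23/671, 2/11)
j=10 picked index 10: u0 ∈ [-38/671, 1/11)
intersection: [25/671, 38/671)

25/671 38/671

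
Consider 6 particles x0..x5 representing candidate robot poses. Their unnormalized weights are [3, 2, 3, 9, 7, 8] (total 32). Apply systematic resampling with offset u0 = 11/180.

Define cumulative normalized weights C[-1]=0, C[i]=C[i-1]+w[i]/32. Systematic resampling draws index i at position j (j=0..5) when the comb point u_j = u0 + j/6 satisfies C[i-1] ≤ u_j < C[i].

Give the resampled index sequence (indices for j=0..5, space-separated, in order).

0 2 3 4 4 5

C = [3/32, 5/32, 1/4, 17/32, 3/4, 1]
j=0: u_0=11/180 ∈ [0, 3/32) → index 0
j=1: u_1=41/180 ∈ [5/32, 1/4) → index 2
j=2: u_2=71/180 ∈ [1/4, 17/32) → index 3
j=3: u_3=101/180 ∈ [17/32, 3/4) → index 4
j=4: u_4=131/180 ∈ [17/32, 3/4) → index 4
j=5: u_5=161/180 ∈ [3/4, 1) → index 5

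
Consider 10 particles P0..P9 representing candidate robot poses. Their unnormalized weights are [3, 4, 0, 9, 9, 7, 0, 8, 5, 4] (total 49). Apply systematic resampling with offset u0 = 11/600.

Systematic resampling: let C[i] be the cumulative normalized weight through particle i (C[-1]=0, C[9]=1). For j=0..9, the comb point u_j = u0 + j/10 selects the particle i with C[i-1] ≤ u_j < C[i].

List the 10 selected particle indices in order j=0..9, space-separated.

0 1 3 3 4 5 5 7 8 8

C = [3/49, 1/7, 1/7, 16/49, 25/49, 32/49, 32/49, 40/49, 45/49, 1]
j=0: u_0=11/600 ∈ [0, 3/49) → index 0
j=1: u_1=71/600 ∈ [3/49, 1/7) → index 1
j=2: u_2=131/600 ∈ [1/7, 16/49) → index 3
j=3: u_3=191/600 ∈ [1/7, 16/49) → index 3
j=4: u_4=251/600 ∈ [16/49, 25/49) → index 4
j=5: u_5=311/600 ∈ [25/49, 32/49) → index 5
j=6: u_6=371/600 ∈ [25/49, 32/49) → index 5
j=7: u_7=431/600 ∈ [32/49, 40/49) → index 7
j=8: u_8=491/600 ∈ [40/49, 45/49) → index 8
j=9: u_9=551/600 ∈ [40/49, 45/49) → index 8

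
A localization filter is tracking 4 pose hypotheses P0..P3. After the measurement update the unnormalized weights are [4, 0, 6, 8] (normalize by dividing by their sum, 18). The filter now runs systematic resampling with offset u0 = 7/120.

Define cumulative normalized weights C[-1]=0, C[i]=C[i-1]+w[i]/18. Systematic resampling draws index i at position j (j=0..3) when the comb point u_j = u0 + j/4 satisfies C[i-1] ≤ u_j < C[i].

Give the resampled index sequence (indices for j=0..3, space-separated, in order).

0 2 3 3

C = [2/9, 2/9, 5/9, 1]
j=0: u_0=7/120 ∈ [0, 2/9) → index 0
j=1: u_1=37/120 ∈ [2/9, 5/9) → index 2
j=2: u_2=67/120 ∈ [5/9, 1) → index 3
j=3: u_3=97/120 ∈ [5/9, 1) → index 3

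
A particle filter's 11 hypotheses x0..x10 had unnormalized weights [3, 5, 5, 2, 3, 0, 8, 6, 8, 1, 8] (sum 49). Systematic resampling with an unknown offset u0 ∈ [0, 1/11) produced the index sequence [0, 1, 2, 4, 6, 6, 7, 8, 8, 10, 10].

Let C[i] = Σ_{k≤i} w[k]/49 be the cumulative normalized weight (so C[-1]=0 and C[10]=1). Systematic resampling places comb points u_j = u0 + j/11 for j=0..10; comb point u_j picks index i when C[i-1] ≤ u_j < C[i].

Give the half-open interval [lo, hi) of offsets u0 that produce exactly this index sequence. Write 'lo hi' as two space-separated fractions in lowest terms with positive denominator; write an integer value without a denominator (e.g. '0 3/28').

C = [3/49, 8/49, 13/49, 15/49, 18/49, 18/49, 26/49, 32/49, 40/49, 41/49, 1]
j=0 picked index 0: u0 ∈ [0, 3/49)
j=1 picked index 1: u0 ∈ [-16/539, 39/539)
j=2 picked index 2: u0 ∈ [-10/539, 45/539)
j=3 picked index 4: u0 ∈ [18/539, 51/539)
j=4 picked index 6: u0 ∈ [2/539, 90/539)
j=5 picked index 6: u0 ∈ [-47/539, 41/539)
j=6 picked index 7: u0 ∈ [-8/539, 58/539)
j=7 picked index 8: u0 ∈ [9/539, 97/539)
j=8 picked index 8: u0 ∈ [-40/539, 48/539)
j=9 picked index 10: u0 ∈ [10/539, 2/11)
j=10 picked index 10: u0 ∈ [-39/539, 1/11)
intersection: [18/539, 3/49)

18/539 3/49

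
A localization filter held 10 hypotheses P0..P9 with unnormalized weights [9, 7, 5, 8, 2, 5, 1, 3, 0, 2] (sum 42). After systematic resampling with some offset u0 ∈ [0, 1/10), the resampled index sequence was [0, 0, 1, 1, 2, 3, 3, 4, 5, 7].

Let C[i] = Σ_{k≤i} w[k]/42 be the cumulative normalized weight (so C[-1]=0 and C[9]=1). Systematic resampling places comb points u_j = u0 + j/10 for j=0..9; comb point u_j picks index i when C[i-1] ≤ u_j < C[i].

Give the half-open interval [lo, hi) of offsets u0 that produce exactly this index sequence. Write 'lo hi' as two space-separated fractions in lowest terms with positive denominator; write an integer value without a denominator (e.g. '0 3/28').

1/70 4/105

C = [3/14, 8/21, 1/2, 29/42, 31/42, 6/7, 37/42, 20/21, 20/21, 1]
j=0 picked index 0: u0 ∈ [0, 3/14)
j=1 picked index 0: u0 ∈ [-1/10, 4/35)
j=2 picked index 1: u0 ∈ [1/70, 19/105)
j=3 picked index 1: u0 ∈ [-3/35, 17/210)
j=4 picked index 2: u0 ∈ [-2/105, 1/10)
j=5 picked index 3: u0 ∈ [0, 4/21)
j=6 picked index 3: u0 ∈ [-1/10, 19/210)
j=7 picked index 4: u0 ∈ [-1/105, 4/105)
j=8 picked index 5: u0 ∈ [-13/210, 2/35)
j=9 picked index 7: u0 ∈ [-2/105, 11/210)
intersection: [1/70, 4/105)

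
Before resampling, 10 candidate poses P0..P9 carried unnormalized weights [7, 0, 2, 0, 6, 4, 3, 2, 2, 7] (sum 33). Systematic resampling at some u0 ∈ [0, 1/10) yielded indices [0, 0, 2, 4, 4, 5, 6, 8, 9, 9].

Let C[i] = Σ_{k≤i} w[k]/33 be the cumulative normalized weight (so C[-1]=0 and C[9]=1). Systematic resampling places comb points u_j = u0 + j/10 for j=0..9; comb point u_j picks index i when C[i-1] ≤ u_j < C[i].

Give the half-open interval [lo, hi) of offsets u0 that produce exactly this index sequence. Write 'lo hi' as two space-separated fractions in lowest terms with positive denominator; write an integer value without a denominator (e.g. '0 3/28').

3/110 3/55

C = [7/33, 7/33, 3/11, 3/11, 5/11, 19/33, 2/3, 8/11, 26/33, 1]
j=0 picked index 0: u0 ∈ [0, 7/33)
j=1 picked index 0: u0 ∈ [-1/10, 37/330)
j=2 picked index 2: u0 ∈ [2/165, 4/55)
j=3 picked index 4: u0 ∈ [-3/110, 17/110)
j=4 picked index 4: u0 ∈ [-7/55, 3/55)
j=5 picked index 5: u0 ∈ [-1/22, 5/66)
j=6 picked index 6: u0 ∈ [-4/165, 1/15)
j=7 picked index 8: u0 ∈ [3/110, 29/330)
j=8 picked index 9: u0 ∈ [-2/165, 1/5)
j=9 picked index 9: u0 ∈ [-37/330, 1/10)
intersection: [3/110, 3/55)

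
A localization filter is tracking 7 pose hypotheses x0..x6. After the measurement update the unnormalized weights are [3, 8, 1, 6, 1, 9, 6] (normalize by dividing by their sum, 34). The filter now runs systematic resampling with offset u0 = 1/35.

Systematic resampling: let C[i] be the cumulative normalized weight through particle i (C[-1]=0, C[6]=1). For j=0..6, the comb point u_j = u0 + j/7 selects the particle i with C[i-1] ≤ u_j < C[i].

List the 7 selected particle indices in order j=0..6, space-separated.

0 1 1 3 5 5 6

C = [3/34, 11/34, 6/17, 9/17, 19/34, 14/17, 1]
j=0: u_0=1/35 ∈ [0, 3/34) → index 0
j=1: u_1=6/35 ∈ [3/34, 11/34) → index 1
j=2: u_2=11/35 ∈ [3/34, 11/34) → index 1
j=3: u_3=16/35 ∈ [6/17, 9/17) → index 3
j=4: u_4=3/5 ∈ [19/34, 14/17) → index 5
j=5: u_5=26/35 ∈ [19/34, 14/17) → index 5
j=6: u_6=31/35 ∈ [14/17, 1) → index 6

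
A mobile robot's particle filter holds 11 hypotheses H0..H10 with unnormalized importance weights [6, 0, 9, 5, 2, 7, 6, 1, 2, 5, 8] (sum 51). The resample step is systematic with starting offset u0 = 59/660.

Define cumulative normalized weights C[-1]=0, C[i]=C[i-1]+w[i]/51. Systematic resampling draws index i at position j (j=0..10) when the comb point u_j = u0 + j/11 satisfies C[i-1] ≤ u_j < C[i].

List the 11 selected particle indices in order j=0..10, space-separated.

0 2 2 3 5 5 6 8 9 10 10

C = [2/17, 2/17, 5/17, 20/51, 22/51, 29/51, 35/51, 12/17, 38/51, 43/51, 1]
j=0: u_0=59/660 ∈ [0, 2/17) → index 0
j=1: u_1=119/660 ∈ [2/17, 5/17) → index 2
j=2: u_2=179/660 ∈ [2/17, 5/17) → index 2
j=3: u_3=239/660 ∈ [5/17, 20/51) → index 3
j=4: u_4=299/660 ∈ [22/51, 29/51) → index 5
j=5: u_5=359/660 ∈ [22/51, 29/51) → index 5
j=6: u_6=419/660 ∈ [29/51, 35/51) → index 6
j=7: u_7=479/660 ∈ [12/17, 38/51) → index 8
j=8: u_8=49/60 ∈ [38/51, 43/51) → index 9
j=9: u_9=599/660 ∈ [43/51, 1) → index 10
j=10: u_10=659/660 ∈ [43/51, 1) → index 10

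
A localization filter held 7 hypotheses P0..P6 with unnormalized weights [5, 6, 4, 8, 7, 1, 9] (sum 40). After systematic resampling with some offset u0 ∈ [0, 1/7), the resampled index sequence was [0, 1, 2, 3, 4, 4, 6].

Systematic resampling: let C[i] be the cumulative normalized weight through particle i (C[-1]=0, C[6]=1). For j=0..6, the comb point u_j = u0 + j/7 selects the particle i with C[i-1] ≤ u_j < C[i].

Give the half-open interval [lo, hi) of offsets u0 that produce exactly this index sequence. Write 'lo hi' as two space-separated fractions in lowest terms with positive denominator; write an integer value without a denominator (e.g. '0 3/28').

C = [1/8, 11/40, 3/8, 23/40, 3/4, 31/40, 1]
j=0 picked index 0: u0 ∈ [0, 1/8)
j=1 picked index 1: u0 ∈ [-1/56, 37/280)
j=2 picked index 2: u0 ∈ [-3/280, 5/56)
j=3 picked index 3: u0 ∈ [-3/56, 41/280)
j=4 picked index 4: u0 ∈ [1/280, 5/28)
j=5 picked index 4: u0 ∈ [-39/280, 1/28)
j=6 picked index 6: u0 ∈ [-23/280, 1/7)
intersection: [1/280, 1/28)

1/280 1/28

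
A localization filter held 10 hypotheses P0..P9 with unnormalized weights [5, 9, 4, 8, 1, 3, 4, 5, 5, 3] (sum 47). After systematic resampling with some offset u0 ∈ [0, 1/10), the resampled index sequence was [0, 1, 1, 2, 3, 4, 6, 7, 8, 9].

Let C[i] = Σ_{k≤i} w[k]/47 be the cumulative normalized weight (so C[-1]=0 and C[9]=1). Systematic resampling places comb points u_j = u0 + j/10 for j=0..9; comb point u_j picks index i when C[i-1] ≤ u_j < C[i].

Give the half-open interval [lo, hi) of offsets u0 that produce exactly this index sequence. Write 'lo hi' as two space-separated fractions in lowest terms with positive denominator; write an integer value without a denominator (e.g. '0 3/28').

C = [5/47, 14/47, 18/47, 26/47, 27/47, 30/47, 34/47, 39/47, 44/47, 1]
j=0 picked index 0: u0 ∈ [0, 5/47)
j=1 picked index 1: u0 ∈ [3/470, 93/470)
j=2 picked index 1: u0 ∈ [-22/235, 23/235)
j=3 picked index 2: u0 ∈ [-1/470, 39/470)
j=4 picked index 3: u0 ∈ [-4/235, 36/235)
j=5 picked index 4: u0 ∈ [5/94, 7/94)
j=6 picked index 6: u0 ∈ [9/235, 29/235)
j=7 picked index 7: u0 ∈ [11/470, 61/470)
j=8 picked index 8: u0 ∈ [7/235, 32/235)
j=9 picked index 9: u0 ∈ [17/470, 1/10)
intersection: [5/94, 7/94)

5/94 7/94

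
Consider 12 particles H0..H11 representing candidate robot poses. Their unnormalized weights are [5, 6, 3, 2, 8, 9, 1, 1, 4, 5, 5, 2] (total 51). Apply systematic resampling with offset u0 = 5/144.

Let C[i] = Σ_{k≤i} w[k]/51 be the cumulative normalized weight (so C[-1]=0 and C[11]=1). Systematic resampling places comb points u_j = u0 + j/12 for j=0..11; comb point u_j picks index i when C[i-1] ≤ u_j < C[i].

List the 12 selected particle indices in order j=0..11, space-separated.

0 1 1 3 4 4 5 5 8 9 10 10

C = [5/51, 11/51, 14/51, 16/51, 8/17, 11/17, 2/3, 35/51, 13/17, 44/51, 49/51, 1]
j=0: u_0=5/144 ∈ [0, 5/51) → index 0
j=1: u_1=17/144 ∈ [5/51, 11/51) → index 1
j=2: u_2=29/144 ∈ [5/51, 11/51) → index 1
j=3: u_3=41/144 ∈ [14/51, 16/51) → index 3
j=4: u_4=53/144 ∈ [16/51, 8/17) → index 4
j=5: u_5=65/144 ∈ [16/51, 8/17) → index 4
j=6: u_6=77/144 ∈ [8/17, 11/17) → index 5
j=7: u_7=89/144 ∈ [8/17, 11/17) → index 5
j=8: u_8=101/144 ∈ [35/51, 13/17) → index 8
j=9: u_9=113/144 ∈ [13/17, 44/51) → index 9
j=10: u_10=125/144 ∈ [44/51, 49/51) → index 10
j=11: u_11=137/144 ∈ [44/51, 49/51) → index 10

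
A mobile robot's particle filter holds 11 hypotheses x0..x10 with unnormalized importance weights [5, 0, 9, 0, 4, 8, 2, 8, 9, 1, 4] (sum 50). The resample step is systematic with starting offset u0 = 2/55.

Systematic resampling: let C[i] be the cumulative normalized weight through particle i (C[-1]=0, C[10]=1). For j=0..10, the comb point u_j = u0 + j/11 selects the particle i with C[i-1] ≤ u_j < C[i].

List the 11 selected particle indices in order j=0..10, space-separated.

C = [1/10, 1/10, 7/25, 7/25, 9/25, 13/25, 14/25, 18/25, 9/10, 23/25, 1]
j=0: u_0=2/55 ∈ [0, 1/10) → index 0
j=1: u_1=7/55 ∈ [1/10, 7/25) → index 2
j=2: u_2=12/55 ∈ [1/10, 7/25) → index 2
j=3: u_3=17/55 ∈ [7/25, 9/25) → index 4
j=4: u_4=2/5 ∈ [9/25, 13/25) → index 5
j=5: u_5=27/55 ∈ [9/25, 13/25) → index 5
j=6: u_6=32/55 ∈ [14/25, 18/25) → index 7
j=7: u_7=37/55 ∈ [14/25, 18/25) → index 7
j=8: u_8=42/55 ∈ [18/25, 9/10) → index 8
j=9: u_9=47/55 ∈ [18/25, 9/10) → index 8
j=10: u_10=52/55 ∈ [23/25, 1) → index 10

0 2 2 4 5 5 7 7 8 8 10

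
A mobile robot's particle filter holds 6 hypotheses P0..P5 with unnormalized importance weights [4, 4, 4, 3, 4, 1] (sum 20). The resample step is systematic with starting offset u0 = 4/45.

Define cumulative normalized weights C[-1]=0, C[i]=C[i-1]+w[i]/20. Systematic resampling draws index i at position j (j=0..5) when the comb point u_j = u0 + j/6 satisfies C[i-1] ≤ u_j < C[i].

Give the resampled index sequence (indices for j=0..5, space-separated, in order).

C = [1/5, 2/5, 3/5, 3/4, 19/20, 1]
j=0: u_0=4/45 ∈ [0, 1/5) → index 0
j=1: u_1=23/90 ∈ [1/5, 2/5) → index 1
j=2: u_2=19/45 ∈ [2/5, 3/5) → index 2
j=3: u_3=53/90 ∈ [2/5, 3/5) → index 2
j=4: u_4=34/45 ∈ [3/4, 19/20) → index 4
j=5: u_5=83/90 ∈ [3/4, 19/20) → index 4

0 1 2 2 4 4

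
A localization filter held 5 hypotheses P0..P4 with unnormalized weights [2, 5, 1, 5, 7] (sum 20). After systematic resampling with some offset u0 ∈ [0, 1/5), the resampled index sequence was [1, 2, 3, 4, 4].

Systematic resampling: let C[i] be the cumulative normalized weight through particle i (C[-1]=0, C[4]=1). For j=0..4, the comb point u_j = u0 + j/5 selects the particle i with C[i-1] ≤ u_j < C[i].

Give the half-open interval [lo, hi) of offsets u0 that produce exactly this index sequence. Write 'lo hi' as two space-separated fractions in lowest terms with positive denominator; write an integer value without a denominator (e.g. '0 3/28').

3/20 1/5

C = [1/10, 7/20, 2/5, 13/20, 1]
j=0 picked index 1: u0 ∈ [1/10, 7/20)
j=1 picked index 2: u0 ∈ [3/20, 1/5)
j=2 picked index 3: u0 ∈ [0, 1/4)
j=3 picked index 4: u0 ∈ [1/20, 2/5)
j=4 picked index 4: u0 ∈ [-3/20, 1/5)
intersection: [3/20, 1/5)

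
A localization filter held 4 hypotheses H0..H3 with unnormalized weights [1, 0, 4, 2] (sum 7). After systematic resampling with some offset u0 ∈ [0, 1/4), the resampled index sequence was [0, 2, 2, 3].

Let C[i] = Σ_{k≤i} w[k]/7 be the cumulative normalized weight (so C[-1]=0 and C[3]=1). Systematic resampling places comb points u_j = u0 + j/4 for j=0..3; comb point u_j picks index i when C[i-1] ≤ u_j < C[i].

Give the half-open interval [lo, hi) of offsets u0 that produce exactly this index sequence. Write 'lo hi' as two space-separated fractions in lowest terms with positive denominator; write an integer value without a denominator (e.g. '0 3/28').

C = [1/7, 1/7, 5/7, 1]
j=0 picked index 0: u0 ∈ [0, 1/7)
j=1 picked index 2: u0 ∈ [-3/28, 13/28)
j=2 picked index 2: u0 ∈ [-5/14, 3/14)
j=3 picked index 3: u0 ∈ [-1/28, 1/4)
intersection: [0, 1/7)

0 1/7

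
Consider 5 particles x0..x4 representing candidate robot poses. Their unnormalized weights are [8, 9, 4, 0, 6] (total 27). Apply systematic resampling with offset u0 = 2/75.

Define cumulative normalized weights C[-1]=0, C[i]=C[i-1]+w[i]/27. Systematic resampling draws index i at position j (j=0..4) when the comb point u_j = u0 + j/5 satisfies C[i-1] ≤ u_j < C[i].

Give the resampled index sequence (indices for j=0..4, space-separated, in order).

0 0 1 1 4

C = [8/27, 17/27, 7/9, 7/9, 1]
j=0: u_0=2/75 ∈ [0, 8/27) → index 0
j=1: u_1=17/75 ∈ [0, 8/27) → index 0
j=2: u_2=32/75 ∈ [8/27, 17/27) → index 1
j=3: u_3=47/75 ∈ [8/27, 17/27) → index 1
j=4: u_4=62/75 ∈ [7/9, 1) → index 4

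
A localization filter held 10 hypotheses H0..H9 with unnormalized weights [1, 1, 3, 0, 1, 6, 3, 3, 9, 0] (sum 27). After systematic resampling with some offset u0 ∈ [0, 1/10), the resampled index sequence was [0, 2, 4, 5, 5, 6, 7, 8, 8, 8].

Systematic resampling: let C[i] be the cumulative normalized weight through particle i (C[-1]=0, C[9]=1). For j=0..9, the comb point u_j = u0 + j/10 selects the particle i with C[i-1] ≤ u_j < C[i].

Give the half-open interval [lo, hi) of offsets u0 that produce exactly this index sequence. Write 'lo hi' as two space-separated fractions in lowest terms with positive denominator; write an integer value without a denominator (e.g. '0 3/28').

C = [1/27, 2/27, 5/27, 5/27, 2/9, 4/9, 5/9, 2/3, 1, 1]
j=0 picked index 0: u0 ∈ [0, 1/27)
j=1 picked index 2: u0 ∈ [-7/270, 23/270)
j=2 picked index 4: u0 ∈ [-2/135, 1/45)
j=3 picked index 5: u0 ∈ [-7/90, 13/90)
j=4 picked index 5: u0 ∈ [-8/45, 2/45)
j=5 picked index 6: u0 ∈ [-1/18, 1/18)
j=6 picked index 7: u0 ∈ [-2/45, 1/15)
j=7 picked index 8: u0 ∈ [-1/30, 3/10)
j=8 picked index 8: u0 ∈ [-2/15, 1/5)
j=9 picked index 8: u0 ∈ [-7/30, 1/10)
intersection: [0, 1/45)

0 1/45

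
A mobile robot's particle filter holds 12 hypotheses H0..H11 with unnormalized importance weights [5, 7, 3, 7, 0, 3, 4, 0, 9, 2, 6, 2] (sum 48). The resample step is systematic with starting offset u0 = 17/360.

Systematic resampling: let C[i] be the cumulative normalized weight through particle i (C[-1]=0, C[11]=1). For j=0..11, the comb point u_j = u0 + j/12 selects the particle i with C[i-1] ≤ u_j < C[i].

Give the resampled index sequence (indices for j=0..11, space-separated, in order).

C = [5/48, 1/4, 5/16, 11/24, 11/24, 25/48, 29/48, 29/48, 19/24, 5/6, 23/24, 1]
j=0: u_0=17/360 ∈ [0, 5/48) → index 0
j=1: u_1=47/360 ∈ [5/48, 1/4) → index 1
j=2: u_2=77/360 ∈ [5/48, 1/4) → index 1
j=3: u_3=107/360 ∈ [1/4, 5/16) → index 2
j=4: u_4=137/360 ∈ [5/16, 11/24) → index 3
j=5: u_5=167/360 ∈ [11/24, 25/48) → index 5
j=6: u_6=197/360 ∈ [25/48, 29/48) → index 6
j=7: u_7=227/360 ∈ [29/48, 19/24) → index 8
j=8: u_8=257/360 ∈ [29/48, 19/24) → index 8
j=9: u_9=287/360 ∈ [19/24, 5/6) → index 9
j=10: u_10=317/360 ∈ [5/6, 23/24) → index 10
j=11: u_11=347/360 ∈ [23/24, 1) → index 11

0 1 1 2 3 5 6 8 8 9 10 11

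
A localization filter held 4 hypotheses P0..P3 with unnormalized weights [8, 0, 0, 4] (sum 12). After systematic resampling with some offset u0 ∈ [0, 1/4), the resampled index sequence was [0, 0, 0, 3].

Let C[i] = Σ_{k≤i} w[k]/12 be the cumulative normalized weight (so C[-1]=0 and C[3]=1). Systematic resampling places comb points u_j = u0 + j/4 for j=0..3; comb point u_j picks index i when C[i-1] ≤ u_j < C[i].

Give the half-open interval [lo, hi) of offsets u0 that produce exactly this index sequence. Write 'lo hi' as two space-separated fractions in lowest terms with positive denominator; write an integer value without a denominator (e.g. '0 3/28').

C = [2/3, 2/3, 2/3, 1]
j=0 picked index 0: u0 ∈ [0, 2/3)
j=1 picked index 0: u0 ∈ [-1/4, 5/12)
j=2 picked index 0: u0 ∈ [-1/2, 1/6)
j=3 picked index 3: u0 ∈ [-1/12, 1/4)
intersection: [0, 1/6)

0 1/6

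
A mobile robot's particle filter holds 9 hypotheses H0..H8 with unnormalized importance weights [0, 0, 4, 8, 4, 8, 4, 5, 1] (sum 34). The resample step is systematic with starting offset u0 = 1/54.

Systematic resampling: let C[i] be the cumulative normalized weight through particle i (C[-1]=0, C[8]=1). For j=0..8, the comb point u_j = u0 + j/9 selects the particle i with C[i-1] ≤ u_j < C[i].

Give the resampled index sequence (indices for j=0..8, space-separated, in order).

C = [0, 0, 2/17, 6/17, 8/17, 12/17, 14/17, 33/34, 1]
j=0: u_0=1/54 ∈ [0, 2/17) → index 2
j=1: u_1=7/54 ∈ [2/17, 6/17) → index 3
j=2: u_2=13/54 ∈ [2/17, 6/17) → index 3
j=3: u_3=19/54 ∈ [2/17, 6/17) → index 3
j=4: u_4=25/54 ∈ [6/17, 8/17) → index 4
j=5: u_5=31/54 ∈ [8/17, 12/17) → index 5
j=6: u_6=37/54 ∈ [8/17, 12/17) → index 5
j=7: u_7=43/54 ∈ [12/17, 14/17) → index 6
j=8: u_8=49/54 ∈ [14/17, 33/34) → index 7

2 3 3 3 4 5 5 6 7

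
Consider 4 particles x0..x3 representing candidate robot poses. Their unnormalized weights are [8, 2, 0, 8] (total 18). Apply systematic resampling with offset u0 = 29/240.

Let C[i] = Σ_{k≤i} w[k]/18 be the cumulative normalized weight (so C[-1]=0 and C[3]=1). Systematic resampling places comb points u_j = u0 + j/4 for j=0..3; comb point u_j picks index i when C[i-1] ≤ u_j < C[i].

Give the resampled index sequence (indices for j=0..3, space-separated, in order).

C = [4/9, 5/9, 5/9, 1]
j=0: u_0=29/240 ∈ [0, 4/9) → index 0
j=1: u_1=89/240 ∈ [0, 4/9) → index 0
j=2: u_2=149/240 ∈ [5/9, 1) → index 3
j=3: u_3=209/240 ∈ [5/9, 1) → index 3

0 0 3 3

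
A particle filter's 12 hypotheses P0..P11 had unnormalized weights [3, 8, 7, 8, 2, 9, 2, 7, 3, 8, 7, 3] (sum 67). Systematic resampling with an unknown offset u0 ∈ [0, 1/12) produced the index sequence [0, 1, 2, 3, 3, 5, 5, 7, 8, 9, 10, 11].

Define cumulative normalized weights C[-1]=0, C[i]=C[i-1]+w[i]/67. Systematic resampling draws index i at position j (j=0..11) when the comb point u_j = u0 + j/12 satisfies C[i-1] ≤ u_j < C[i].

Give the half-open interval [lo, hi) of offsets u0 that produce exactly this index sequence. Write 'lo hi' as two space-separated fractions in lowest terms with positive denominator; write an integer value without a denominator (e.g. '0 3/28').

C = [3/67, 11/67, 18/67, 26/67, 28/67, 37/67, 39/67, 46/67, 49/67, 57/67, 64/67, 1]
j=0 picked index 0: u0 ∈ [0, 3/67)
j=1 picked index 1: u0 ∈ [-31/804, 65/804)
j=2 picked index 2: u0 ∈ [-1/402, 41/402)
j=3 picked index 3: u0 ∈ [5/268, 37/268)
j=4 picked index 3: u0 ∈ [-13/201, 11/201)
j=5 picked index 5: u0 ∈ [1/804, 109/804)
j=6 picked index 5: u0 ∈ [-11/134, 7/134)
j=7 picked index 7: u0 ∈ [-1/804, 83/804)
j=8 picked index 8: u0 ∈ [4/201, 13/201)
j=9 picked index 9: u0 ∈ [-5/268, 27/268)
j=10 picked index 10: u0 ∈ [7/402, 49/402)
j=11 picked index 11: u0 ∈ [31/804, 1/12)
intersection: [31/804, 3/67)

31/804 3/67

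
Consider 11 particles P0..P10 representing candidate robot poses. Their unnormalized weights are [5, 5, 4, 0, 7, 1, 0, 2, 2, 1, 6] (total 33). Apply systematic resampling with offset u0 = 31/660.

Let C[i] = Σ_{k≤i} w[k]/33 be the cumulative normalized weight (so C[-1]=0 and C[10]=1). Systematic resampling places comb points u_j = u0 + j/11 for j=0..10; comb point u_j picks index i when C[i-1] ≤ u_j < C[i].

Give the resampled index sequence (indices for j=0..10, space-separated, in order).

0 0 1 2 2 4 4 7 8 10 10

C = [5/33, 10/33, 14/33, 14/33, 7/11, 2/3, 2/3, 8/11, 26/33, 9/11, 1]
j=0: u_0=31/660 ∈ [0, 5/33) → index 0
j=1: u_1=91/660 ∈ [0, 5/33) → index 0
j=2: u_2=151/660 ∈ [5/33, 10/33) → index 1
j=3: u_3=211/660 ∈ [10/33, 14/33) → index 2
j=4: u_4=271/660 ∈ [10/33, 14/33) → index 2
j=5: u_5=331/660 ∈ [14/33, 7/11) → index 4
j=6: u_6=391/660 ∈ [14/33, 7/11) → index 4
j=7: u_7=41/60 ∈ [2/3, 8/11) → index 7
j=8: u_8=511/660 ∈ [8/11, 26/33) → index 8
j=9: u_9=571/660 ∈ [9/11, 1) → index 10
j=10: u_10=631/660 ∈ [9/11, 1) → index 10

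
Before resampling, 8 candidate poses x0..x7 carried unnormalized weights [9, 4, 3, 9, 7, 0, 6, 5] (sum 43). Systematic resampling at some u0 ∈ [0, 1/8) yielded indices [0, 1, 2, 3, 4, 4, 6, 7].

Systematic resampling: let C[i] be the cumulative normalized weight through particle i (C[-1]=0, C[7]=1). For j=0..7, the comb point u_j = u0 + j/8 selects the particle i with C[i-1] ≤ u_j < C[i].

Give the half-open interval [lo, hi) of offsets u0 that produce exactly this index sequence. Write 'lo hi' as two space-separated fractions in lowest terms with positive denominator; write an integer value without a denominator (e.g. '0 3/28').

29/344 41/344

C = [9/43, 13/43, 16/43, 25/43, 32/43, 32/43, 38/43, 1]
j=0 picked index 0: u0 ∈ [0, 9/43)
j=1 picked index 1: u0 ∈ [29/344, 61/344)
j=2 picked index 2: u0 ∈ [9/172, 21/172)
j=3 picked index 3: u0 ∈ [-1/344, 71/344)
j=4 picked index 4: u0 ∈ [7/86, 21/86)
j=5 picked index 4: u0 ∈ [-15/344, 41/344)
j=6 picked index 6: u0 ∈ [-1/172, 23/172)
j=7 picked index 7: u0 ∈ [3/344, 1/8)
intersection: [29/344, 41/344)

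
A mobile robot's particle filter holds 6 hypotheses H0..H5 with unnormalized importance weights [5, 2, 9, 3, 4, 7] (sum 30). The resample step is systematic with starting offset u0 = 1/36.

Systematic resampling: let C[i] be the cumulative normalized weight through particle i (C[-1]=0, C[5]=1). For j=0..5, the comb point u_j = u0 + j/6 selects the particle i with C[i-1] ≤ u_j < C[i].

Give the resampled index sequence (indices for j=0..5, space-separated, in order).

0 1 2 2 4 5

C = [1/6, 7/30, 8/15, 19/30, 23/30, 1]
j=0: u_0=1/36 ∈ [0, 1/6) → index 0
j=1: u_1=7/36 ∈ [1/6, 7/30) → index 1
j=2: u_2=13/36 ∈ [7/30, 8/15) → index 2
j=3: u_3=19/36 ∈ [7/30, 8/15) → index 2
j=4: u_4=25/36 ∈ [19/30, 23/30) → index 4
j=5: u_5=31/36 ∈ [23/30, 1) → index 5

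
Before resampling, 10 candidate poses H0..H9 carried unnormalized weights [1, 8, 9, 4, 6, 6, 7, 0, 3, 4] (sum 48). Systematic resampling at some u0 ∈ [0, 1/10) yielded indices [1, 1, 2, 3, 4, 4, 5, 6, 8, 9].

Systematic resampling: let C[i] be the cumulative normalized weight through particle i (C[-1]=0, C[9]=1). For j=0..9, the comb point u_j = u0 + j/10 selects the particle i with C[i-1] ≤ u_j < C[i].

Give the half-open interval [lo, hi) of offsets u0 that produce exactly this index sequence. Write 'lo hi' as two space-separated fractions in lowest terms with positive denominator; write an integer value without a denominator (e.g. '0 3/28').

3/40 1/12

C = [1/48, 3/16, 3/8, 11/24, 7/12, 17/24, 41/48, 41/48, 11/12, 1]
j=0 picked index 1: u0 ∈ [1/48, 3/16)
j=1 picked index 1: u0 ∈ [-19/240, 7/80)
j=2 picked index 2: u0 ∈ [-1/80, 7/40)
j=3 picked index 3: u0 ∈ [3/40, 19/120)
j=4 picked index 4: u0 ∈ [7/120, 11/60)
j=5 picked index 4: u0 ∈ [-1/24, 1/12)
j=6 picked index 5: u0 ∈ [-1/60, 13/120)
j=7 picked index 6: u0 ∈ [1/120, 37/240)
j=8 picked index 8: u0 ∈ [13/240, 7/60)
j=9 picked index 9: u0 ∈ [1/60, 1/10)
intersection: [3/40, 1/12)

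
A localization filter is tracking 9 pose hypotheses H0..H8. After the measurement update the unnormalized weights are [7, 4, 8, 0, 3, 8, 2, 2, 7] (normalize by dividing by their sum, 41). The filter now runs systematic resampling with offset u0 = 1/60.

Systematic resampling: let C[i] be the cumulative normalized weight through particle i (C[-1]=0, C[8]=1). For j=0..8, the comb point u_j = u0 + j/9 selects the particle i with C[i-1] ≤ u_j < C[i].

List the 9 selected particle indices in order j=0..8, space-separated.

0 0 1 2 2 5 5 7 8

C = [7/41, 11/41, 19/41, 19/41, 22/41, 30/41, 32/41, 34/41, 1]
j=0: u_0=1/60 ∈ [0, 7/41) → index 0
j=1: u_1=23/180 ∈ [0, 7/41) → index 0
j=2: u_2=43/180 ∈ [7/41, 11/41) → index 1
j=3: u_3=7/20 ∈ [11/41, 19/41) → index 2
j=4: u_4=83/180 ∈ [11/41, 19/41) → index 2
j=5: u_5=103/180 ∈ [22/41, 30/41) → index 5
j=6: u_6=41/60 ∈ [22/41, 30/41) → index 5
j=7: u_7=143/180 ∈ [32/41, 34/41) → index 7
j=8: u_8=163/180 ∈ [34/41, 1) → index 8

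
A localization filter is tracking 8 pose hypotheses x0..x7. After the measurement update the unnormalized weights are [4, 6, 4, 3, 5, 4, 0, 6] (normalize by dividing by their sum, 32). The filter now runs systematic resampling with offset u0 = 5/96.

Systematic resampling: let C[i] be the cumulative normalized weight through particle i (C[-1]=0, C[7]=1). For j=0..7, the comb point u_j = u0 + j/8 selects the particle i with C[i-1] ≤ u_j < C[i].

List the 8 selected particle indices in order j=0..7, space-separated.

0 1 1 2 4 4 5 7

C = [1/8, 5/16, 7/16, 17/32, 11/16, 13/16, 13/16, 1]
j=0: u_0=5/96 ∈ [0, 1/8) → index 0
j=1: u_1=17/96 ∈ [1/8, 5/16) → index 1
j=2: u_2=29/96 ∈ [1/8, 5/16) → index 1
j=3: u_3=41/96 ∈ [5/16, 7/16) → index 2
j=4: u_4=53/96 ∈ [17/32, 11/16) → index 4
j=5: u_5=65/96 ∈ [17/32, 11/16) → index 4
j=6: u_6=77/96 ∈ [11/16, 13/16) → index 5
j=7: u_7=89/96 ∈ [13/16, 1) → index 7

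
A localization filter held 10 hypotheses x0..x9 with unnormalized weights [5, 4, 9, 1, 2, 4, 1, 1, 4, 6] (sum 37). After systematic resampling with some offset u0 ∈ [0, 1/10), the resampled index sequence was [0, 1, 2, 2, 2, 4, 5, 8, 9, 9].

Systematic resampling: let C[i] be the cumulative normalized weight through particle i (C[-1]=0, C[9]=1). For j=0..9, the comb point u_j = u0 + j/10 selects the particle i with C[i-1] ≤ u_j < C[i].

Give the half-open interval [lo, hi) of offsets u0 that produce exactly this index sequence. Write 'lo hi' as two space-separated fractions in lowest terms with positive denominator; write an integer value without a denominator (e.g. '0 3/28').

8/185 5/74

C = [5/37, 9/37, 18/37, 19/37, 21/37, 25/37, 26/37, 27/37, 31/37, 1]
j=0 picked index 0: u0 ∈ [0, 5/37)
j=1 picked index 1: u0 ∈ [13/370, 53/370)
j=2 picked index 2: u0 ∈ [8/185, 53/185)
j=3 picked index 2: u0 ∈ [-21/370, 69/370)
j=4 picked index 2: u0 ∈ [-29/185, 16/185)
j=5 picked index 4: u0 ∈ [1/74, 5/74)
j=6 picked index 5: u0 ∈ [-6/185, 14/185)
j=7 picked index 8: u0 ∈ [11/370, 51/370)
j=8 picked index 9: u0 ∈ [7/185, 1/5)
j=9 picked index 9: u0 ∈ [-23/370, 1/10)
intersection: [8/185, 5/74)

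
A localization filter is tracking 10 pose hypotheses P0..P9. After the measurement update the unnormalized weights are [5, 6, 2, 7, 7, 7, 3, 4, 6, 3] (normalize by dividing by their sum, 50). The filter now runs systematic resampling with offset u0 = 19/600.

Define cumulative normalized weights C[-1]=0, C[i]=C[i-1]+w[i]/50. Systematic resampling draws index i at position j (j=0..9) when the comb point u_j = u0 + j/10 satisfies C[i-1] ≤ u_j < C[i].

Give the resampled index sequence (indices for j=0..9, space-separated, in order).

C = [1/10, 11/50, 13/50, 2/5, 27/50, 17/25, 37/50, 41/50, 47/50, 1]
j=0: u_0=19/600 ∈ [0, 1/10) → index 0
j=1: u_1=79/600 ∈ [1/10, 11/50) → index 1
j=2: u_2=139/600 ∈ [11/50, 13/50) → index 2
j=3: u_3=199/600 ∈ [13/50, 2/5) → index 3
j=4: u_4=259/600 ∈ [2/5, 27/50) → index 4
j=5: u_5=319/600 ∈ [2/5, 27/50) → index 4
j=6: u_6=379/600 ∈ [27/50, 17/25) → index 5
j=7: u_7=439/600 ∈ [17/25, 37/50) → index 6
j=8: u_8=499/600 ∈ [41/50, 47/50) → index 8
j=9: u_9=559/600 ∈ [41/50, 47/50) → index 8

0 1 2 3 4 4 5 6 8 8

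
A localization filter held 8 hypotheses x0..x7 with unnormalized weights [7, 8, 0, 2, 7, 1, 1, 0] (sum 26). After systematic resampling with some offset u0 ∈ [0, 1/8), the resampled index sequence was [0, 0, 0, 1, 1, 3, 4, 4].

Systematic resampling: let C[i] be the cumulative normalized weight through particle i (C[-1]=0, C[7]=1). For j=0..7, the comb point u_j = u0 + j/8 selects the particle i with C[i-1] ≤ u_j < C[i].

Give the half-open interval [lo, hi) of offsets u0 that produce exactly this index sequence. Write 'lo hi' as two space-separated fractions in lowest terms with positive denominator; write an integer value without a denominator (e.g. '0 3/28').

0 1/52

C = [7/26, 15/26, 15/26, 17/26, 12/13, 25/26, 1, 1]
j=0 picked index 0: u0 ∈ [0, 7/26)
j=1 picked index 0: u0 ∈ [-1/8, 15/104)
j=2 picked index 0: u0 ∈ [-1/4, 1/52)
j=3 picked index 1: u0 ∈ [-11/104, 21/104)
j=4 picked index 1: u0 ∈ [-3/13, 1/13)
j=5 picked index 3: u0 ∈ [-5/104, 3/104)
j=6 picked index 4: u0 ∈ [-5/52, 9/52)
j=7 picked index 4: u0 ∈ [-23/104, 5/104)
intersection: [0, 1/52)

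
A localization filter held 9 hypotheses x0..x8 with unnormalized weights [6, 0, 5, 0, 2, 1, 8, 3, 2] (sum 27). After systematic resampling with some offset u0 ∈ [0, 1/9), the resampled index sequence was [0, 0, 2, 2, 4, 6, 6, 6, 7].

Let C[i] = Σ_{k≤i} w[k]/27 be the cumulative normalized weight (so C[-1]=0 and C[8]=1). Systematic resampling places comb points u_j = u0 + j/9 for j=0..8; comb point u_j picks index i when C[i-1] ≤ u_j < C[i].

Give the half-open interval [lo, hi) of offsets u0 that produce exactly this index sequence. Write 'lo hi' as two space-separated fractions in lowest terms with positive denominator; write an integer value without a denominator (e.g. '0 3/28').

C = [2/9, 2/9, 11/27, 11/27, 13/27, 14/27, 22/27, 25/27, 1]
j=0 picked index 0: u0 ∈ [0, 2/9)
j=1 picked index 0: u0 ∈ [-1/9, 1/9)
j=2 picked index 2: u0 ∈ [0, 5/27)
j=3 picked index 2: u0 ∈ [-1/9, 2/27)
j=4 picked index 4: u0 ∈ [-1/27, 1/27)
j=5 picked index 6: u0 ∈ [-1/27, 7/27)
j=6 picked index 6: u0 ∈ [-4/27, 4/27)
j=7 picked index 6: u0 ∈ [-7/27, 1/27)
j=8 picked index 7: u0 ∈ [-2/27, 1/27)
intersection: [0, 1/27)

0 1/27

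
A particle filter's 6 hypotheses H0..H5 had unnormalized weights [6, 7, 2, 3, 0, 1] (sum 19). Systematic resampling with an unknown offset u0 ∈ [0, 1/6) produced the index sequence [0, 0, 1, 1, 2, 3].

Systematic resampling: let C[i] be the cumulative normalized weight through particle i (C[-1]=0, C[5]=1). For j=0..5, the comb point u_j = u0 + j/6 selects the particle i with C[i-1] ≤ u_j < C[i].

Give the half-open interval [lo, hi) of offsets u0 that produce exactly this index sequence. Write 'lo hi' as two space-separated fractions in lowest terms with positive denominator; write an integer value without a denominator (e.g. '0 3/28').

1/57 13/114

C = [6/19, 13/19, 15/19, 18/19, 18/19, 1]
j=0 picked index 0: u0 ∈ [0, 6/19)
j=1 picked index 0: u0 ∈ [-1/6, 17/114)
j=2 picked index 1: u0 ∈ [-1/57, 20/57)
j=3 picked index 1: u0 ∈ [-7/38, 7/38)
j=4 picked index 2: u0 ∈ [1/57, 7/57)
j=5 picked index 3: u0 ∈ [-5/114, 13/114)
intersection: [1/57, 13/114)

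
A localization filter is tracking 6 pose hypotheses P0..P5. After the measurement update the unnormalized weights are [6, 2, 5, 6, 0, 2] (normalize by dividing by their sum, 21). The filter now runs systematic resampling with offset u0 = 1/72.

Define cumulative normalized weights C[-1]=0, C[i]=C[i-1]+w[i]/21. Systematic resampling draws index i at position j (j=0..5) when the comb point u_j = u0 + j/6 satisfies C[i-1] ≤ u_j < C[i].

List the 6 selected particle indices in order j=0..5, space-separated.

0 0 1 2 3 3

C = [2/7, 8/21, 13/21, 19/21, 19/21, 1]
j=0: u_0=1/72 ∈ [0, 2/7) → index 0
j=1: u_1=13/72 ∈ [0, 2/7) → index 0
j=2: u_2=25/72 ∈ [2/7, 8/21) → index 1
j=3: u_3=37/72 ∈ [8/21, 13/21) → index 2
j=4: u_4=49/72 ∈ [13/21, 19/21) → index 3
j=5: u_5=61/72 ∈ [13/21, 19/21) → index 3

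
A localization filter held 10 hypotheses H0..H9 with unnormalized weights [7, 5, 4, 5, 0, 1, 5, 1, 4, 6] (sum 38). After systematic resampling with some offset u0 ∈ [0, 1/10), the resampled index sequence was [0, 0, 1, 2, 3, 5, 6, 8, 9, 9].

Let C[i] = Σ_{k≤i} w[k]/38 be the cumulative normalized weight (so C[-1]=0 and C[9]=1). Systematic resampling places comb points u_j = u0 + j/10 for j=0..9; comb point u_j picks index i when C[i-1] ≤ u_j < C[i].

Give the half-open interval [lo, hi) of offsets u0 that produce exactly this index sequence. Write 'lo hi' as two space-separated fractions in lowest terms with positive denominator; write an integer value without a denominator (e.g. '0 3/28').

1/19 3/38

C = [7/38, 6/19, 8/19, 21/38, 21/38, 11/19, 27/38, 14/19, 16/19, 1]
j=0 picked index 0: u0 ∈ [0, 7/38)
j=1 picked index 0: u0 ∈ [-1/10, 8/95)
j=2 picked index 1: u0 ∈ [-3/190, 11/95)
j=3 picked index 2: u0 ∈ [3/190, 23/190)
j=4 picked index 3: u0 ∈ [2/95, 29/190)
j=5 picked index 5: u0 ∈ [1/19, 3/38)
j=6 picked index 6: u0 ∈ [-2/95, 21/190)
j=7 picked index 8: u0 ∈ [7/190, 27/190)
j=8 picked index 9: u0 ∈ [4/95, 1/5)
j=9 picked index 9: u0 ∈ [-11/190, 1/10)
intersection: [1/19, 3/38)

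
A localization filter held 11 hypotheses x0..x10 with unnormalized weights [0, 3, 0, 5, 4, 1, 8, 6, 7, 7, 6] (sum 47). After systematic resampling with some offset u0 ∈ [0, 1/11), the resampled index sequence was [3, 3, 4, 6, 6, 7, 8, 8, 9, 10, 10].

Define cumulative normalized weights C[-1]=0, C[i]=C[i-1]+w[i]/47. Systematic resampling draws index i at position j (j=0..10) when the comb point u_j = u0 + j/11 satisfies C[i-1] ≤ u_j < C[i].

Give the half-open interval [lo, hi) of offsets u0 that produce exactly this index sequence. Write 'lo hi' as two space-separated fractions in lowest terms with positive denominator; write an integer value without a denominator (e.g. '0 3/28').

3/47 38/517

C = [0, 3/47, 3/47, 8/47, 12/47, 13/47, 21/47, 27/47, 34/47, 41/47, 1]
j=0 picked index 3: u0 ∈ [3/47, 8/47)
j=1 picked index 3: u0 ∈ [-14/517, 41/517)
j=2 picked index 4: u0 ∈ [-6/517, 38/517)
j=3 picked index 6: u0 ∈ [2/517, 90/517)
j=4 picked index 6: u0 ∈ [-45/517, 43/517)
j=5 picked index 7: u0 ∈ [-4/517, 62/517)
j=6 picked index 8: u0 ∈ [15/517, 92/517)
j=7 picked index 8: u0 ∈ [-32/517, 45/517)
j=8 picked index 9: u0 ∈ [-2/517, 75/517)
j=9 picked index 10: u0 ∈ [28/517, 2/11)
j=10 picked index 10: u0 ∈ [-19/517, 1/11)
intersection: [3/47, 38/517)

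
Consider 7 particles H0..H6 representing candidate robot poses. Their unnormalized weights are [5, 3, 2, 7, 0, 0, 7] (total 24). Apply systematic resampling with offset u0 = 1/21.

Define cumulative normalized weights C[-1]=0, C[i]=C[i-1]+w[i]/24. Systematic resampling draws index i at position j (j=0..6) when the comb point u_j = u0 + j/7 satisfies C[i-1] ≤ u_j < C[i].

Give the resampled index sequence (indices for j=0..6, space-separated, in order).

C = [5/24, 1/3, 5/12, 17/24, 17/24, 17/24, 1]
j=0: u_0=1/21 ∈ [0, 5/24) → index 0
j=1: u_1=4/21 ∈ [0, 5/24) → index 0
j=2: u_2=1/3 ∈ [1/3, 5/12) → index 2
j=3: u_3=10/21 ∈ [5/12, 17/24) → index 3
j=4: u_4=13/21 ∈ [5/12, 17/24) → index 3
j=5: u_5=16/21 ∈ [17/24, 1) → index 6
j=6: u_6=19/21 ∈ [17/24, 1) → index 6

0 0 2 3 3 6 6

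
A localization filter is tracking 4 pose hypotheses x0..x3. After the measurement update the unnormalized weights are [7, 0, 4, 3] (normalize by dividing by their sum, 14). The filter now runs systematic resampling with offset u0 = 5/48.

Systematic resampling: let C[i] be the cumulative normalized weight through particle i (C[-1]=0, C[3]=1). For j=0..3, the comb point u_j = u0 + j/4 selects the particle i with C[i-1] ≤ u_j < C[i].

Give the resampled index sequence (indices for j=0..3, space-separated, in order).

C = [1/2, 1/2, 11/14, 1]
j=0: u_0=5/48 ∈ [0, 1/2) → index 0
j=1: u_1=17/48 ∈ [0, 1/2) → index 0
j=2: u_2=29/48 ∈ [1/2, 11/14) → index 2
j=3: u_3=41/48 ∈ [11/14, 1) → index 3

0 0 2 3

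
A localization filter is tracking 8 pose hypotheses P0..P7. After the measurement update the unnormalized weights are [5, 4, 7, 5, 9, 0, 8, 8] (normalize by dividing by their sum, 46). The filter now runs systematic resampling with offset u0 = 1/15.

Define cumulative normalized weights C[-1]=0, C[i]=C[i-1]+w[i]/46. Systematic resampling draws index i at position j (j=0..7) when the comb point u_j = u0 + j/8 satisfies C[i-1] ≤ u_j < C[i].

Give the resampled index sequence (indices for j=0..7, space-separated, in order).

0 1 2 3 4 6 6 7

C = [5/46, 9/46, 8/23, 21/46, 15/23, 15/23, 19/23, 1]
j=0: u_0=1/15 ∈ [0, 5/46) → index 0
j=1: u_1=23/120 ∈ [5/46, 9/46) → index 1
j=2: u_2=19/60 ∈ [9/46, 8/23) → index 2
j=3: u_3=53/120 ∈ [8/23, 21/46) → index 3
j=4: u_4=17/30 ∈ [21/46, 15/23) → index 4
j=5: u_5=83/120 ∈ [15/23, 19/23) → index 6
j=6: u_6=49/60 ∈ [15/23, 19/23) → index 6
j=7: u_7=113/120 ∈ [19/23, 1) → index 7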